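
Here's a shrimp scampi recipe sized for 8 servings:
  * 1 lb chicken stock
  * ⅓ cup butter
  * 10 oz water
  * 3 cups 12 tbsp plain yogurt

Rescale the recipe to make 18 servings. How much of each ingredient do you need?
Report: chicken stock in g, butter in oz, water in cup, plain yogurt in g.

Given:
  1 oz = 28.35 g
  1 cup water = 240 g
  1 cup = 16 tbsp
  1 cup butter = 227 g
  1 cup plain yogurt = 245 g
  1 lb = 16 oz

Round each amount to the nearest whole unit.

Scaling factor: 18/8 = 9/4 = 2.25.
chicken stock: 1 lb × 9/4 × 16 oz/lb × 28.35 g/oz ≈ 1021 g
butter: 1/3 cup × 9/4 × 227 g/cup ÷ 28.35 g/oz ≈ 6 oz
water: 10 oz × 9/4 × 28.35 g/oz ÷ 240 g/cup ≈ 3 cup
plain yogurt: (3 cup + 12 tbsp = 3.75 cup) × 9/4 × 245 g/cup ≈ 2067 g

chicken stock: 1021 g; butter: 6 oz; water: 3 cup; plain yogurt: 2067 g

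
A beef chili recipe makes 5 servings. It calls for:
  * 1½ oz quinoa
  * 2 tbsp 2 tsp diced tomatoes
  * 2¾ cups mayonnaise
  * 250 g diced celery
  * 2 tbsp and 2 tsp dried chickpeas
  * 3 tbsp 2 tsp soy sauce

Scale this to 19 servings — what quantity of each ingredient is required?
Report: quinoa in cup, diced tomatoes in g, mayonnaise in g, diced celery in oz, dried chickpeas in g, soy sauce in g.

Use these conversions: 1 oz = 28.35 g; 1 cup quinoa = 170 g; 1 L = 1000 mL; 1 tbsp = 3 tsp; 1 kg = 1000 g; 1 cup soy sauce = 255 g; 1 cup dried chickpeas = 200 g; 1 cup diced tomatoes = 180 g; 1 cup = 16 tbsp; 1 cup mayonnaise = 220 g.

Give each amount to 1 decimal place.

Scaling factor: 19/5 = 3.8.
quinoa: 1.5 oz × 19/5 × 28.35 g/oz ÷ 170 g/cup ≈ 1.0 cup
diced tomatoes: (2 tbsp + 2 tsp = 8/3 tbsp) × 19/5 ÷ 16 tbsp/cup × 180 g/cup = 114.0 g
mayonnaise: 2.75 cup × 19/5 × 220 g/cup = 2299.0 g
diced celery: 250 g × 19/5 ÷ 28.35 g/oz ≈ 33.5 oz
dried chickpeas: (2 tbsp + 2 tsp = 8/3 tbsp) × 19/5 ÷ 16 tbsp/cup × 200 g/cup ≈ 126.7 g
soy sauce: (3 tbsp + 2 tsp = 11/3 tbsp) × 19/5 ÷ 16 tbsp/cup × 255 g/cup ≈ 222.1 g

quinoa: 1.0 cup; diced tomatoes: 114.0 g; mayonnaise: 2299.0 g; diced celery: 33.5 oz; dried chickpeas: 126.7 g; soy sauce: 222.1 g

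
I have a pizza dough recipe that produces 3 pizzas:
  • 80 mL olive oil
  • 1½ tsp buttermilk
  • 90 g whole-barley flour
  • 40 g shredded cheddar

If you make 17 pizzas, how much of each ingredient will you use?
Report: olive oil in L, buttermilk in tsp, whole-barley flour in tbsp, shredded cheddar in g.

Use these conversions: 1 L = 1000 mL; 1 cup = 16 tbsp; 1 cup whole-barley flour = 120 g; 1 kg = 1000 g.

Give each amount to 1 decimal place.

Scaling factor: 17/3.
olive oil: 80 mL × 17/3 ÷ 1000 mL/L ≈ 0.5 L
buttermilk: 1.5 tsp × 17/3 = 8.5 tsp
whole-barley flour: 90 g × 17/3 ÷ 120 g/cup × 16 tbsp/cup = 68.0 tbsp
shredded cheddar: 40 g × 17/3 ≈ 226.7 g

olive oil: 0.5 L; buttermilk: 8.5 tsp; whole-barley flour: 68.0 tbsp; shredded cheddar: 226.7 g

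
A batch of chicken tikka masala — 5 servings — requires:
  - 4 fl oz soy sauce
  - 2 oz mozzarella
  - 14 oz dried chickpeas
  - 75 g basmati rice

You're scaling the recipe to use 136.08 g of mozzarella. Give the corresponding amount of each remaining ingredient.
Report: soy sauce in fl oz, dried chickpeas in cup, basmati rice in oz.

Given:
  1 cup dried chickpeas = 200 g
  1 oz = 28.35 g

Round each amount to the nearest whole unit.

soy sauce: 10 fl oz; dried chickpeas: 5 cup; basmati rice: 6 oz

The original recipe has 56.7 g of mozzarella, so the scaling factor is 136.08 ÷ 56.7 = 12/5 = 2.4.
soy sauce: 4 fl oz × 12/5 ≈ 10 fl oz
dried chickpeas: 14 oz × 12/5 × 28.35 g/oz ÷ 200 g/cup ≈ 5 cup
basmati rice: 75 g × 12/5 ÷ 28.35 g/oz ≈ 6 oz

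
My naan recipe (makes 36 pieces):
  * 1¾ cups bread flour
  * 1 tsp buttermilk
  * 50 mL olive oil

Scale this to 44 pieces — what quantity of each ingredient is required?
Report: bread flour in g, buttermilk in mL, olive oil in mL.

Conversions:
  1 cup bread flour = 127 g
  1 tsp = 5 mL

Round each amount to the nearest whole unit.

Scaling factor: 44/36 = 11/9.
bread flour: 1.75 cup × 11/9 × 127 g/cup ≈ 272 g
buttermilk: 1 tsp × 11/9 × 5 mL/tsp ≈ 6 mL
olive oil: 50 mL × 11/9 ≈ 61 mL

bread flour: 272 g; buttermilk: 6 mL; olive oil: 61 mL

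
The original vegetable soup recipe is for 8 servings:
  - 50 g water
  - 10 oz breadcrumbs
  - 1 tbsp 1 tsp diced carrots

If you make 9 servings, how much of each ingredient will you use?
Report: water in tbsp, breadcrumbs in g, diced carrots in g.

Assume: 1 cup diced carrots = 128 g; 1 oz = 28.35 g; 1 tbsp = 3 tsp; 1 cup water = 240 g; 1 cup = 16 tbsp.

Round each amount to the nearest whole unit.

water: 4 tbsp; breadcrumbs: 319 g; diced carrots: 12 g

Scaling factor: 9/8 = 1.125.
water: 50 g × 9/8 ÷ 240 g/cup × 16 tbsp/cup ≈ 4 tbsp
breadcrumbs: 10 oz × 9/8 × 28.35 g/oz ≈ 319 g
diced carrots: (1 tbsp + 1 tsp = 4/3 tbsp) × 9/8 ÷ 16 tbsp/cup × 128 g/cup = 12 g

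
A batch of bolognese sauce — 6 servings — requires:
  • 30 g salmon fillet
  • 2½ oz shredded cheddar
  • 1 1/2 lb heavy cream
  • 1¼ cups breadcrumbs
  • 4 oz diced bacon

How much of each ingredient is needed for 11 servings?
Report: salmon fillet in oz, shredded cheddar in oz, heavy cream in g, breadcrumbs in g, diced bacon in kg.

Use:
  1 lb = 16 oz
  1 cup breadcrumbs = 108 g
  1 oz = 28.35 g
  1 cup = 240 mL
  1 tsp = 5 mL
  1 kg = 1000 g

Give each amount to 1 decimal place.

Scaling factor: 11/6.
salmon fillet: 30 g × 11/6 ÷ 28.35 g/oz ≈ 1.9 oz
shredded cheddar: 2.5 oz × 11/6 ≈ 4.6 oz
heavy cream: 1.5 lb × 11/6 × 16 oz/lb × 28.35 g/oz = 1247.4 g
breadcrumbs: 1.25 cup × 11/6 × 108 g/cup = 247.5 g
diced bacon: 4 oz × 11/6 × 28.35 g/oz ÷ 1000 g/kg ≈ 0.2 kg

salmon fillet: 1.9 oz; shredded cheddar: 4.6 oz; heavy cream: 1247.4 g; breadcrumbs: 247.5 g; diced bacon: 0.2 kg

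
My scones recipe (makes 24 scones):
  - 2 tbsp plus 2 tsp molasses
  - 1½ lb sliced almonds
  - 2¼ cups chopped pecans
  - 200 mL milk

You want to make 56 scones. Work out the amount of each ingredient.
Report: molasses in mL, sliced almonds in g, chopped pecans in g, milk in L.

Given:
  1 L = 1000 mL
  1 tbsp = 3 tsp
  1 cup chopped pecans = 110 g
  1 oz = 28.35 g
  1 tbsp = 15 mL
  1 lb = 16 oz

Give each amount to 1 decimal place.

molasses: 93.3 mL; sliced almonds: 1587.6 g; chopped pecans: 577.5 g; milk: 0.5 L

Scaling factor: 56/24 = 7/3.
molasses: (2 tbsp + 2 tsp = 8/3 tbsp) × 7/3 × 15 mL/tbsp ≈ 93.3 mL
sliced almonds: 1.5 lb × 7/3 × 16 oz/lb × 28.35 g/oz = 1587.6 g
chopped pecans: 2.25 cup × 7/3 × 110 g/cup = 577.5 g
milk: 200 mL × 7/3 ÷ 1000 mL/L ≈ 0.5 L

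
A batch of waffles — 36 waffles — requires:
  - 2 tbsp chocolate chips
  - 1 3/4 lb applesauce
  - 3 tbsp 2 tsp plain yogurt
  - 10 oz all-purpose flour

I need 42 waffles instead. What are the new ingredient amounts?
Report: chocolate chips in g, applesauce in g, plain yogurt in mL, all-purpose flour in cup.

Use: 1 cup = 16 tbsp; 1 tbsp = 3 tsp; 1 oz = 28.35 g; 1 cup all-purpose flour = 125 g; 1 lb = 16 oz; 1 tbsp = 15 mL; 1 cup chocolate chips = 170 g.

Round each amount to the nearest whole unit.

Scaling factor: 42/36 = 7/6.
chocolate chips: 2 tbsp × 7/6 ÷ 16 tbsp/cup × 170 g/cup ≈ 25 g
applesauce: 1.75 lb × 7/6 × 16 oz/lb × 28.35 g/oz ≈ 926 g
plain yogurt: (3 tbsp + 2 tsp = 11/3 tbsp) × 7/6 × 15 mL/tbsp ≈ 64 mL
all-purpose flour: 10 oz × 7/6 × 28.35 g/oz ÷ 125 g/cup ≈ 3 cup

chocolate chips: 25 g; applesauce: 926 g; plain yogurt: 64 mL; all-purpose flour: 3 cup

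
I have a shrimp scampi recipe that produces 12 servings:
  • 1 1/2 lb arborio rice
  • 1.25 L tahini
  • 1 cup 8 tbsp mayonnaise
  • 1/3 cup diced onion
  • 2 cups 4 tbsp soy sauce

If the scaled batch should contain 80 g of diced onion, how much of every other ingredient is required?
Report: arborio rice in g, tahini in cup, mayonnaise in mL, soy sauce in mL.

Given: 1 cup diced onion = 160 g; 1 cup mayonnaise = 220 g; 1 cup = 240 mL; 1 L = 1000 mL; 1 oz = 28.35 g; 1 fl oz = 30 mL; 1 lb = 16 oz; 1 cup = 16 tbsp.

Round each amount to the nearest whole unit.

The original recipe has 160/3 g of diced onion, so the scaling factor is 80 ÷ 160/3 = 3/2 = 1.5.
arborio rice: 1.5 lb × 3/2 × 16 oz/lb × 28.35 g/oz ≈ 1021 g
tahini: 1.25 L × 3/2 × 1000 mL/L ÷ 240 mL/cup ≈ 8 cup
mayonnaise: (1 cup + 8 tbsp = 1.5 cup) × 3/2 × 240 mL/cup = 540 mL
soy sauce: (2 cup + 4 tbsp = 2.25 cup) × 3/2 × 240 mL/cup = 810 mL

arborio rice: 1021 g; tahini: 8 cup; mayonnaise: 540 mL; soy sauce: 810 mL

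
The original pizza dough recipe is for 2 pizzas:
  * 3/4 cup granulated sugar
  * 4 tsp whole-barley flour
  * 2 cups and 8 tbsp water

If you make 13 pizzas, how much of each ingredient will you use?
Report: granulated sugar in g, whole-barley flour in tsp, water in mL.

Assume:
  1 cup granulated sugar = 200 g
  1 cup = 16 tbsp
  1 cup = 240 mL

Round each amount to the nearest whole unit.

granulated sugar: 975 g; whole-barley flour: 26 tsp; water: 3900 mL

Scaling factor: 13/2 = 6.5.
granulated sugar: 0.75 cup × 13/2 × 200 g/cup = 975 g
whole-barley flour: 4 tsp × 13/2 = 26 tsp
water: (2 cup + 8 tbsp = 2.5 cup) × 13/2 × 240 mL/cup = 3900 mL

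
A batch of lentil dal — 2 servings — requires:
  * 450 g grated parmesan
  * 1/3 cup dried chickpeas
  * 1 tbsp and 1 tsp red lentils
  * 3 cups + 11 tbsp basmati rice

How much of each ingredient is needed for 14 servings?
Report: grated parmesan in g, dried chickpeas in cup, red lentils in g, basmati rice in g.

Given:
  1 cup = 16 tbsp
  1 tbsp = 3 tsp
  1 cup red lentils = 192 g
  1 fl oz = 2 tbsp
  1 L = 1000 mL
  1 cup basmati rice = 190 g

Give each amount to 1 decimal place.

Scaling factor: 14/2 = 7.
grated parmesan: 450 g × 7 = 3150.0 g
dried chickpeas: 1/3 cup × 7 ≈ 2.3 cup
red lentils: (1 tbsp + 1 tsp = 4/3 tbsp) × 7 ÷ 16 tbsp/cup × 192 g/cup = 112.0 g
basmati rice: (3 cup + 11 tbsp = 3.6875 cup) × 7 × 190 g/cup ≈ 4904.4 g

grated parmesan: 3150.0 g; dried chickpeas: 2.3 cup; red lentils: 112.0 g; basmati rice: 4904.4 g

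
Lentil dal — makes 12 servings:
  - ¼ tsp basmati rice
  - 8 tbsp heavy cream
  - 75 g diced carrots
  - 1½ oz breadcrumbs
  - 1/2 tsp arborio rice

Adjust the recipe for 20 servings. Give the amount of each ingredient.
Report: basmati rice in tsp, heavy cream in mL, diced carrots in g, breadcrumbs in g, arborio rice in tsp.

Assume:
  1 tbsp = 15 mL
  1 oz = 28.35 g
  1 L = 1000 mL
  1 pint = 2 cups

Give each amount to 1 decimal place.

basmati rice: 0.4 tsp; heavy cream: 200.0 mL; diced carrots: 125.0 g; breadcrumbs: 70.9 g; arborio rice: 0.8 tsp

Scaling factor: 20/12 = 5/3.
basmati rice: 0.25 tsp × 5/3 ≈ 0.4 tsp
heavy cream: 8 tbsp × 5/3 × 15 mL/tbsp = 200.0 mL
diced carrots: 75 g × 5/3 = 125.0 g
breadcrumbs: 1.5 oz × 5/3 × 28.35 g/oz ≈ 70.9 g
arborio rice: 0.5 tsp × 5/3 ≈ 0.8 tsp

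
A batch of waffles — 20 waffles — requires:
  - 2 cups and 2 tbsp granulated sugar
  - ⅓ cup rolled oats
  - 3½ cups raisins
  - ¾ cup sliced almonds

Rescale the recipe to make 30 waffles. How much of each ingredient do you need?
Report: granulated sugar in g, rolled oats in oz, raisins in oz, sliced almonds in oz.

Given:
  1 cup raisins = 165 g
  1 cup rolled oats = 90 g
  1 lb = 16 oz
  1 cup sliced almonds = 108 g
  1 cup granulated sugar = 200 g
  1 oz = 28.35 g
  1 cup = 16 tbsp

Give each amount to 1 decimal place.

Scaling factor: 30/20 = 3/2 = 1.5.
granulated sugar: (2 cup + 2 tbsp = 2.125 cup) × 3/2 × 200 g/cup = 637.5 g
rolled oats: 1/3 cup × 3/2 × 90 g/cup ÷ 28.35 g/oz ≈ 1.6 oz
raisins: 3.5 cup × 3/2 × 165 g/cup ÷ 28.35 g/oz ≈ 30.6 oz
sliced almonds: 0.75 cup × 3/2 × 108 g/cup ÷ 28.35 g/oz ≈ 4.3 oz

granulated sugar: 637.5 g; rolled oats: 1.6 oz; raisins: 30.6 oz; sliced almonds: 4.3 oz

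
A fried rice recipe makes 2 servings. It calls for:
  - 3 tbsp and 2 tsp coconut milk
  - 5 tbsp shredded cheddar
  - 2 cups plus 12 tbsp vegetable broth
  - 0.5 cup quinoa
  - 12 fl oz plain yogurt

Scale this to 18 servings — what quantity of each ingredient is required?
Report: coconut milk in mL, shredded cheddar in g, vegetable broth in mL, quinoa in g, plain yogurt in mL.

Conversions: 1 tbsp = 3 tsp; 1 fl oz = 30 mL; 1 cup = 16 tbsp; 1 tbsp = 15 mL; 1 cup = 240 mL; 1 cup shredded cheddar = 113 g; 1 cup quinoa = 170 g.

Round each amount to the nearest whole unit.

coconut milk: 495 mL; shredded cheddar: 318 g; vegetable broth: 5940 mL; quinoa: 765 g; plain yogurt: 3240 mL

Scaling factor: 18/2 = 9.
coconut milk: (3 tbsp + 2 tsp = 11/3 tbsp) × 9 × 15 mL/tbsp = 495 mL
shredded cheddar: 5 tbsp × 9 ÷ 16 tbsp/cup × 113 g/cup ≈ 318 g
vegetable broth: (2 cup + 12 tbsp = 2.75 cup) × 9 × 240 mL/cup = 5940 mL
quinoa: 0.5 cup × 9 × 170 g/cup = 765 g
plain yogurt: 12 fl oz × 9 × 30 mL/fl oz = 3240 mL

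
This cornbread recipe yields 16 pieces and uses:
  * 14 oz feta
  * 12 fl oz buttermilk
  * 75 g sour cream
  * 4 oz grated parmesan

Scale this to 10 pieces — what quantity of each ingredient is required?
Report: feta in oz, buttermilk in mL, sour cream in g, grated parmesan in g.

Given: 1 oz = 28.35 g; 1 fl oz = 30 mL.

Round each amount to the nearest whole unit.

feta: 9 oz; buttermilk: 225 mL; sour cream: 47 g; grated parmesan: 71 g

Scaling factor: 10/16 = 5/8 = 0.625.
feta: 14 oz × 5/8 ≈ 9 oz
buttermilk: 12 fl oz × 5/8 × 30 mL/fl oz = 225 mL
sour cream: 75 g × 5/8 ≈ 47 g
grated parmesan: 4 oz × 5/8 × 28.35 g/oz ≈ 71 g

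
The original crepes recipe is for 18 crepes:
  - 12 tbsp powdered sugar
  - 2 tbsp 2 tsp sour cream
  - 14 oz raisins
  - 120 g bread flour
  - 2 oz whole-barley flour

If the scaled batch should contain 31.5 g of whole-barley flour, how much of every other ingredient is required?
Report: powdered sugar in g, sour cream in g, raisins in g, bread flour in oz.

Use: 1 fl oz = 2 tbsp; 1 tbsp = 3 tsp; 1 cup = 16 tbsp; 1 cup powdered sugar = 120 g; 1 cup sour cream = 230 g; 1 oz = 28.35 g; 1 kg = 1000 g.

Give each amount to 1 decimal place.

The original recipe has 56.7 g of whole-barley flour, so the scaling factor is 31.5 ÷ 56.7 = 5/9.
powdered sugar: 12 tbsp × 5/9 ÷ 16 tbsp/cup × 120 g/cup = 50.0 g
sour cream: (2 tbsp + 2 tsp = 8/3 tbsp) × 5/9 ÷ 16 tbsp/cup × 230 g/cup ≈ 21.3 g
raisins: 14 oz × 5/9 × 28.35 g/oz = 220.5 g
bread flour: 120 g × 5/9 ÷ 28.35 g/oz ≈ 2.4 oz

powdered sugar: 50.0 g; sour cream: 21.3 g; raisins: 220.5 g; bread flour: 2.4 oz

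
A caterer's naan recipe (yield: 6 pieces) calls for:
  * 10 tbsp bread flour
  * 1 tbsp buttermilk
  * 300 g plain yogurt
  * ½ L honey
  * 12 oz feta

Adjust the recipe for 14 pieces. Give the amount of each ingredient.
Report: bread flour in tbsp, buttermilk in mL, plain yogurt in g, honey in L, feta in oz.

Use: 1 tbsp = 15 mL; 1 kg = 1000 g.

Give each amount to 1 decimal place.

Scaling factor: 14/6 = 7/3.
bread flour: 10 tbsp × 7/3 ≈ 23.3 tbsp
buttermilk: 1 tbsp × 7/3 × 15 mL/tbsp = 35.0 mL
plain yogurt: 300 g × 7/3 = 700.0 g
honey: 0.5 L × 7/3 ≈ 1.2 L
feta: 12 oz × 7/3 = 28.0 oz

bread flour: 23.3 tbsp; buttermilk: 35.0 mL; plain yogurt: 700.0 g; honey: 1.2 L; feta: 28.0 oz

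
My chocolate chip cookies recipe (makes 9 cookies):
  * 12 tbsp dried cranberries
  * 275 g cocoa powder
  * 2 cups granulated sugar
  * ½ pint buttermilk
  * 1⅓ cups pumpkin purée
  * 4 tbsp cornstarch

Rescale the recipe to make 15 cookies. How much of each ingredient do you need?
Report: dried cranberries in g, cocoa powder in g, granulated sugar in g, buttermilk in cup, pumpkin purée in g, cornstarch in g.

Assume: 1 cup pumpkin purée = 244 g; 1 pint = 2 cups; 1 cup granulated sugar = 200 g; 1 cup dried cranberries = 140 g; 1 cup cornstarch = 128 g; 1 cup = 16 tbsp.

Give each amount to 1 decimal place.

dried cranberries: 175.0 g; cocoa powder: 458.3 g; granulated sugar: 666.7 g; buttermilk: 1.7 cup; pumpkin purée: 542.2 g; cornstarch: 53.3 g

Scaling factor: 15/9 = 5/3.
dried cranberries: 12 tbsp × 5/3 ÷ 16 tbsp/cup × 140 g/cup = 175.0 g
cocoa powder: 275 g × 5/3 ≈ 458.3 g
granulated sugar: 2 cup × 5/3 × 200 g/cup ≈ 666.7 g
buttermilk: 0.5 pint × 5/3 × 2 cup/pint ≈ 1.7 cup
pumpkin purée: 4/3 cup × 5/3 × 244 g/cup ≈ 542.2 g
cornstarch: 4 tbsp × 5/3 ÷ 16 tbsp/cup × 128 g/cup ≈ 53.3 g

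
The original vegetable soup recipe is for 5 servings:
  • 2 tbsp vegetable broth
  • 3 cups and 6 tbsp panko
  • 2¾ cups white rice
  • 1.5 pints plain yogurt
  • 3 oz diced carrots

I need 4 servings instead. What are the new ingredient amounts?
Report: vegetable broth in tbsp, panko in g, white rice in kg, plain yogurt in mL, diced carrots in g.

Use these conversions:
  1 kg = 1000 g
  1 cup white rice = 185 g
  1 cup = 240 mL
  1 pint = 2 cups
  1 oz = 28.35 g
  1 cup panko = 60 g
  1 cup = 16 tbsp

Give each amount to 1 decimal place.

vegetable broth: 1.6 tbsp; panko: 162.0 g; white rice: 0.4 kg; plain yogurt: 576.0 mL; diced carrots: 68.0 g

Scaling factor: 4/5 = 0.8.
vegetable broth: 2 tbsp × 4/5 = 1.6 tbsp
panko: (3 cup + 6 tbsp = 3.375 cup) × 4/5 × 60 g/cup = 162.0 g
white rice: 2.75 cup × 4/5 × 185 g/cup ÷ 1000 g/kg ≈ 0.4 kg
plain yogurt: 1.5 pint × 4/5 × 2 cup/pint × 240 mL/cup = 576.0 mL
diced carrots: 3 oz × 4/5 × 28.35 g/oz ≈ 68.0 g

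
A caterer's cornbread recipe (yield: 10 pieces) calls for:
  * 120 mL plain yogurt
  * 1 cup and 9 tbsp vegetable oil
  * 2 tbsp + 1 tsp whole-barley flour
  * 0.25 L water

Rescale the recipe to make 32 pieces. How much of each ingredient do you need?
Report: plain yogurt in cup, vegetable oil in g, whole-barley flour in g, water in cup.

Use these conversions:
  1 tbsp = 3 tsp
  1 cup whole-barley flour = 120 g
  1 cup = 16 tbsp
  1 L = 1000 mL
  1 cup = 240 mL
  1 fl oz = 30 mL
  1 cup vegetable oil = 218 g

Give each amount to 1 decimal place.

plain yogurt: 1.6 cup; vegetable oil: 1090.0 g; whole-barley flour: 56.0 g; water: 3.3 cup

Scaling factor: 32/10 = 16/5 = 3.2.
plain yogurt: 120 mL × 16/5 ÷ 240 mL/cup = 1.6 cup
vegetable oil: (1 cup + 9 tbsp = 1.5625 cup) × 16/5 × 218 g/cup = 1090.0 g
whole-barley flour: (2 tbsp + 1 tsp = 7/3 tbsp) × 16/5 ÷ 16 tbsp/cup × 120 g/cup = 56.0 g
water: 0.25 L × 16/5 × 1000 mL/L ÷ 240 mL/cup ≈ 3.3 cup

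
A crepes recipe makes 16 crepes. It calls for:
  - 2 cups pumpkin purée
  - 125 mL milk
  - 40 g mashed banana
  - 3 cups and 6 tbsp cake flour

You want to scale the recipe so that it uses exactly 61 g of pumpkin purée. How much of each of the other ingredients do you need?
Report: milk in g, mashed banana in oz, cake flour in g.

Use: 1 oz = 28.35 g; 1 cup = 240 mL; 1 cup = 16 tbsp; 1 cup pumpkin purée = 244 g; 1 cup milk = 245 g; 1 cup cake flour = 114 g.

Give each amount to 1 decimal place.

The original recipe has 488 g of pumpkin purée, so the scaling factor is 61 ÷ 488 = 1/8 = 0.125.
milk: 125 mL × 1/8 ÷ 240 mL/cup × 245 g/cup ≈ 16.0 g
mashed banana: 40 g × 1/8 ÷ 28.35 g/oz ≈ 0.2 oz
cake flour: (3 cup + 6 tbsp = 3.375 cup) × 1/8 × 114 g/cup ≈ 48.1 g

milk: 16.0 g; mashed banana: 0.2 oz; cake flour: 48.1 g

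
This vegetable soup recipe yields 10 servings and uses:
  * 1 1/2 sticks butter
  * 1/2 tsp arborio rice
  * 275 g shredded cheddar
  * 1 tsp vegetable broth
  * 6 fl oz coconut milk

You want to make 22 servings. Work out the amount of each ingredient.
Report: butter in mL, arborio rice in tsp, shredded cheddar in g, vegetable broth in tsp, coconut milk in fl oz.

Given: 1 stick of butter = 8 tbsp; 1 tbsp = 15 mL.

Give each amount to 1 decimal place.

butter: 396.0 mL; arborio rice: 1.1 tsp; shredded cheddar: 605.0 g; vegetable broth: 2.2 tsp; coconut milk: 13.2 fl oz

Scaling factor: 22/10 = 11/5 = 2.2.
butter: 1.5 stick × 11/5 × 8 tbsp/stick × 15 mL/tbsp = 396.0 mL
arborio rice: 0.5 tsp × 11/5 = 1.1 tsp
shredded cheddar: 275 g × 11/5 = 605.0 g
vegetable broth: 1 tsp × 11/5 = 2.2 tsp
coconut milk: 6 fl oz × 11/5 = 13.2 fl oz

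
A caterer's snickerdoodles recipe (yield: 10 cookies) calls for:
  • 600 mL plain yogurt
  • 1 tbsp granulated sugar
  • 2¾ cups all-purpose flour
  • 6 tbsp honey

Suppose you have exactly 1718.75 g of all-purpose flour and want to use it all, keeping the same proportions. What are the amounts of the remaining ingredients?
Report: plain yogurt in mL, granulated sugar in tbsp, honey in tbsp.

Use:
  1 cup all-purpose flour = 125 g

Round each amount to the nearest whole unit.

The original recipe has 343.75 g of all-purpose flour, so the scaling factor is 1718.75 ÷ 343.75 = 5.
plain yogurt: 600 mL × 5 = 3000 mL
granulated sugar: 1 tbsp × 5 = 5 tbsp
honey: 6 tbsp × 5 = 30 tbsp

plain yogurt: 3000 mL; granulated sugar: 5 tbsp; honey: 30 tbsp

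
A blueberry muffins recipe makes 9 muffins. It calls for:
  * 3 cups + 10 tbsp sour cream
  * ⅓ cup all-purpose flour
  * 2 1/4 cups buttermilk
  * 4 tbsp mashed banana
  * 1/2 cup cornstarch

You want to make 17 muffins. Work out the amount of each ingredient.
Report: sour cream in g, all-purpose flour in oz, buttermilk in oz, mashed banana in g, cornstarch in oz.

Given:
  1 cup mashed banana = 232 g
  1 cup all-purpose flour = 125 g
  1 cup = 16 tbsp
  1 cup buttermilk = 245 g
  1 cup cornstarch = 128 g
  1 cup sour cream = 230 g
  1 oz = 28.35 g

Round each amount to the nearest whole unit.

sour cream: 1575 g; all-purpose flour: 3 oz; buttermilk: 37 oz; mashed banana: 110 g; cornstarch: 4 oz

Scaling factor: 17/9.
sour cream: (3 cup + 10 tbsp = 3.625 cup) × 17/9 × 230 g/cup ≈ 1575 g
all-purpose flour: 1/3 cup × 17/9 × 125 g/cup ÷ 28.35 g/oz ≈ 3 oz
buttermilk: 2.25 cup × 17/9 × 245 g/cup ÷ 28.35 g/oz ≈ 37 oz
mashed banana: 4 tbsp × 17/9 ÷ 16 tbsp/cup × 232 g/cup ≈ 110 g
cornstarch: 0.5 cup × 17/9 × 128 g/cup ÷ 28.35 g/oz ≈ 4 oz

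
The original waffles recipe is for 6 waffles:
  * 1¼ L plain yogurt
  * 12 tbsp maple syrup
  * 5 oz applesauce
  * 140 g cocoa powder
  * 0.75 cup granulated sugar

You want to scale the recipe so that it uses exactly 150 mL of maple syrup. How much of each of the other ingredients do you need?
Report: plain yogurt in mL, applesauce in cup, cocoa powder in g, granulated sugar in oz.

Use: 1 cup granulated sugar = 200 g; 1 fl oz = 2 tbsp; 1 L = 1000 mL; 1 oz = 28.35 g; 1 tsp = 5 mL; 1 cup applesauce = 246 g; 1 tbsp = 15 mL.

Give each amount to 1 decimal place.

The original recipe has 180 mL of maple syrup, so the scaling factor is 150 ÷ 180 = 5/6.
plain yogurt: 1.25 L × 5/6 × 1000 mL/L ≈ 1041.7 mL
applesauce: 5 oz × 5/6 × 28.35 g/oz ÷ 246 g/cup ≈ 0.5 cup
cocoa powder: 140 g × 5/6 ≈ 116.7 g
granulated sugar: 0.75 cup × 5/6 × 200 g/cup ÷ 28.35 g/oz ≈ 4.4 oz

plain yogurt: 1041.7 mL; applesauce: 0.5 cup; cocoa powder: 116.7 g; granulated sugar: 4.4 oz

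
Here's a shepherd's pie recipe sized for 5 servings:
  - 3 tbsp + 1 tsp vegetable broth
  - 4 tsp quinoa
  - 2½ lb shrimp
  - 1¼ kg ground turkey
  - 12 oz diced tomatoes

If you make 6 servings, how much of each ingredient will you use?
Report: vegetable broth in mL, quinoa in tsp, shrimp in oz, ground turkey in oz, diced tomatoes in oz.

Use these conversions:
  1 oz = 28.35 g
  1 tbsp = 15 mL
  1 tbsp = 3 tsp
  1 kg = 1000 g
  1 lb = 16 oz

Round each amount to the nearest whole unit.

vegetable broth: 60 mL; quinoa: 5 tsp; shrimp: 48 oz; ground turkey: 53 oz; diced tomatoes: 14 oz

Scaling factor: 6/5 = 1.2.
vegetable broth: (3 tbsp + 1 tsp = 10/3 tbsp) × 6/5 × 15 mL/tbsp = 60 mL
quinoa: 4 tsp × 6/5 ≈ 5 tsp
shrimp: 2.5 lb × 6/5 × 16 oz/lb = 48 oz
ground turkey: 1.25 kg × 6/5 × 1000 g/kg ÷ 28.35 g/oz ≈ 53 oz
diced tomatoes: 12 oz × 6/5 ≈ 14 oz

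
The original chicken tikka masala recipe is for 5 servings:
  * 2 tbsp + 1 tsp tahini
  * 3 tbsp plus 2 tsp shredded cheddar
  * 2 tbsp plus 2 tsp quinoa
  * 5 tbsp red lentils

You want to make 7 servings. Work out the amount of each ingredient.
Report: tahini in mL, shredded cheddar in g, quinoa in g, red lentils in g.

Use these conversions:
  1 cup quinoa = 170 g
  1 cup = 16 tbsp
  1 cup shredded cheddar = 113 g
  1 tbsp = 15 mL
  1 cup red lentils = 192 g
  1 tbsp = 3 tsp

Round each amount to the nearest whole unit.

Scaling factor: 7/5 = 1.4.
tahini: (2 tbsp + 1 tsp = 7/3 tbsp) × 7/5 × 15 mL/tbsp = 49 mL
shredded cheddar: (3 tbsp + 2 tsp = 11/3 tbsp) × 7/5 ÷ 16 tbsp/cup × 113 g/cup ≈ 36 g
quinoa: (2 tbsp + 2 tsp = 8/3 tbsp) × 7/5 ÷ 16 tbsp/cup × 170 g/cup ≈ 40 g
red lentils: 5 tbsp × 7/5 ÷ 16 tbsp/cup × 192 g/cup = 84 g

tahini: 49 mL; shredded cheddar: 36 g; quinoa: 40 g; red lentils: 84 g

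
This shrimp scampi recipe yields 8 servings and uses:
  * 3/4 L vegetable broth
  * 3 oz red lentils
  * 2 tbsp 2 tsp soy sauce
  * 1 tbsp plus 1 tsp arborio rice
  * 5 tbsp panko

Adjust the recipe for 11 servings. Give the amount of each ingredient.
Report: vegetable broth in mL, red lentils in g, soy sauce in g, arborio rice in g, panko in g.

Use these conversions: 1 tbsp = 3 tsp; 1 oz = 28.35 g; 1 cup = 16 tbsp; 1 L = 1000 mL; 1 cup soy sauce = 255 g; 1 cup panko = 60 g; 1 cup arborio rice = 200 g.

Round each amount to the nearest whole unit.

vegetable broth: 1031 mL; red lentils: 117 g; soy sauce: 58 g; arborio rice: 23 g; panko: 26 g

Scaling factor: 11/8 = 1.375.
vegetable broth: 0.75 L × 11/8 × 1000 mL/L ≈ 1031 mL
red lentils: 3 oz × 11/8 × 28.35 g/oz ≈ 117 g
soy sauce: (2 tbsp + 2 tsp = 8/3 tbsp) × 11/8 ÷ 16 tbsp/cup × 255 g/cup ≈ 58 g
arborio rice: (1 tbsp + 1 tsp = 4/3 tbsp) × 11/8 ÷ 16 tbsp/cup × 200 g/cup ≈ 23 g
panko: 5 tbsp × 11/8 ÷ 16 tbsp/cup × 60 g/cup ≈ 26 g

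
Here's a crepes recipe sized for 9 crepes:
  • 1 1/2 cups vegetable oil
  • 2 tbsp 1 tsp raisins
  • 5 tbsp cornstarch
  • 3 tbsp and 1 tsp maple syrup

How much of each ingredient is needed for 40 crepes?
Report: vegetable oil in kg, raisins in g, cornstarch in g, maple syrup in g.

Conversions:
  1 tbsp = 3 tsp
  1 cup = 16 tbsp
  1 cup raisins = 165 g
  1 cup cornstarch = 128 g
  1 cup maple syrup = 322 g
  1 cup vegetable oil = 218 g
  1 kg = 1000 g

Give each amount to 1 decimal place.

vegetable oil: 1.5 kg; raisins: 106.9 g; cornstarch: 177.8 g; maple syrup: 298.1 g

Scaling factor: 40/9.
vegetable oil: 1.5 cup × 40/9 × 218 g/cup ÷ 1000 g/kg ≈ 1.5 kg
raisins: (2 tbsp + 1 tsp = 7/3 tbsp) × 40/9 ÷ 16 tbsp/cup × 165 g/cup ≈ 106.9 g
cornstarch: 5 tbsp × 40/9 ÷ 16 tbsp/cup × 128 g/cup ≈ 177.8 g
maple syrup: (3 tbsp + 1 tsp = 10/3 tbsp) × 40/9 ÷ 16 tbsp/cup × 322 g/cup ≈ 298.1 g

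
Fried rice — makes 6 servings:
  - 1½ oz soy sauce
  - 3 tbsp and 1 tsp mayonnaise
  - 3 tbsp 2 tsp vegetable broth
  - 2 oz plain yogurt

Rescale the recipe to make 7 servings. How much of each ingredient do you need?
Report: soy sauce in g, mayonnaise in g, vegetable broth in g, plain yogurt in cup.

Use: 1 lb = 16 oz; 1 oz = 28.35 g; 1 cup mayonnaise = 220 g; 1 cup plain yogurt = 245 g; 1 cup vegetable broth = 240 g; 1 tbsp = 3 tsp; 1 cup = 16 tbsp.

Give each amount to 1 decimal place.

soy sauce: 49.6 g; mayonnaise: 53.5 g; vegetable broth: 64.2 g; plain yogurt: 0.3 cup

Scaling factor: 7/6.
soy sauce: 1.5 oz × 7/6 × 28.35 g/oz ≈ 49.6 g
mayonnaise: (3 tbsp + 1 tsp = 10/3 tbsp) × 7/6 ÷ 16 tbsp/cup × 220 g/cup ≈ 53.5 g
vegetable broth: (3 tbsp + 2 tsp = 11/3 tbsp) × 7/6 ÷ 16 tbsp/cup × 240 g/cup ≈ 64.2 g
plain yogurt: 2 oz × 7/6 × 28.35 g/oz ÷ 245 g/cup ≈ 0.3 cup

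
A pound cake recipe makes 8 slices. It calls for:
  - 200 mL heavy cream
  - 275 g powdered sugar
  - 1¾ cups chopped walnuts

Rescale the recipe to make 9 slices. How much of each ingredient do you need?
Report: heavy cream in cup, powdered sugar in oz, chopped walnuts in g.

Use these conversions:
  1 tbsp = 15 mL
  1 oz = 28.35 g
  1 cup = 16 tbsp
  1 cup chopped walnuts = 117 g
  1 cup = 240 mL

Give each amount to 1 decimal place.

Scaling factor: 9/8 = 1.125.
heavy cream: 200 mL × 9/8 ÷ 240 mL/cup ≈ 0.9 cup
powdered sugar: 275 g × 9/8 ÷ 28.35 g/oz ≈ 10.9 oz
chopped walnuts: 1.75 cup × 9/8 × 117 g/cup ≈ 230.3 g

heavy cream: 0.9 cup; powdered sugar: 10.9 oz; chopped walnuts: 230.3 g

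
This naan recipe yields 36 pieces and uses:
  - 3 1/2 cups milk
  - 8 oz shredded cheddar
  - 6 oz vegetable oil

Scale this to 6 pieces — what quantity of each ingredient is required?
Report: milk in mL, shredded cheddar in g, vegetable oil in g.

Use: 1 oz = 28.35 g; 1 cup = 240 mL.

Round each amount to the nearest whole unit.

milk: 140 mL; shredded cheddar: 38 g; vegetable oil: 28 g

Scaling factor: 6/36 = 1/6.
milk: 3.5 cup × 1/6 × 240 mL/cup = 140 mL
shredded cheddar: 8 oz × 1/6 × 28.35 g/oz ≈ 38 g
vegetable oil: 6 oz × 1/6 × 28.35 g/oz ≈ 28 g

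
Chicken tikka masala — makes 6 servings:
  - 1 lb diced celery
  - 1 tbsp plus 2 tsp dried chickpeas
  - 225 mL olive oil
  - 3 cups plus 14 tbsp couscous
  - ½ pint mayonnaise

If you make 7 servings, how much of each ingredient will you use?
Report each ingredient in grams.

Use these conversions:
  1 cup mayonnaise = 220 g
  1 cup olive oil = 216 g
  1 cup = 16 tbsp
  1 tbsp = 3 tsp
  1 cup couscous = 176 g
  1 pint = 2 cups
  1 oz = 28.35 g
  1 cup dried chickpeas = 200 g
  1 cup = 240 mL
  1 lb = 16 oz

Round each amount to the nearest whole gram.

Scaling factor: 7/6.
diced celery: 1 lb × 7/6 × 16 oz/lb × 28.35 g/oz ≈ 529 g
dried chickpeas: (1 tbsp + 2 tsp = 5/3 tbsp) × 7/6 ÷ 16 tbsp/cup × 200 g/cup ≈ 24 g
olive oil: 225 mL × 7/6 ÷ 240 mL/cup × 216 g/cup ≈ 236 g
couscous: (3 cup + 14 tbsp = 3.875 cup) × 7/6 × 176 g/cup ≈ 796 g
mayonnaise: 0.5 pint × 7/6 × 2 cup/pint × 220 g/cup ≈ 257 g

diced celery: 529 g; dried chickpeas: 24 g; olive oil: 236 g; couscous: 796 g; mayonnaise: 257 g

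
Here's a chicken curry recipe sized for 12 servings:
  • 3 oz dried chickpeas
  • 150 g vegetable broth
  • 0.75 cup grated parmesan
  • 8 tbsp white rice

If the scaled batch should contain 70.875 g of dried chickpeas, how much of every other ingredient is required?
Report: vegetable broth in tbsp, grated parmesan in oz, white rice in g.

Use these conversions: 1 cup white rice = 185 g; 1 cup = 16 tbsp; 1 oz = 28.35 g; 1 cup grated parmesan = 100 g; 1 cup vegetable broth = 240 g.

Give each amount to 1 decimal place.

The original recipe has 85.05 g of dried chickpeas, so the scaling factor is 70.875 ÷ 85.05 = 5/6.
vegetable broth: 150 g × 5/6 ÷ 240 g/cup × 16 tbsp/cup ≈ 8.3 tbsp
grated parmesan: 0.75 cup × 5/6 × 100 g/cup ÷ 28.35 g/oz ≈ 2.2 oz
white rice: 8 tbsp × 5/6 ÷ 16 tbsp/cup × 185 g/cup ≈ 77.1 g

vegetable broth: 8.3 tbsp; grated parmesan: 2.2 oz; white rice: 77.1 g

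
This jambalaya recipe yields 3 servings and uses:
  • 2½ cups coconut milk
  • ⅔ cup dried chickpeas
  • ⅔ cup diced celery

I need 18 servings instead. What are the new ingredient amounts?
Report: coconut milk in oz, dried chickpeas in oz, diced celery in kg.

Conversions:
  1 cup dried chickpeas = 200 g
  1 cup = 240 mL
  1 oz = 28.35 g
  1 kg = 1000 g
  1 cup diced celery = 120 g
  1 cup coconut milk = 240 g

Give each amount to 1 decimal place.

Scaling factor: 18/3 = 6.
coconut milk: 2.5 cup × 6 × 240 g/cup ÷ 28.35 g/oz ≈ 127.0 oz
dried chickpeas: 2/3 cup × 6 × 200 g/cup ÷ 28.35 g/oz ≈ 28.2 oz
diced celery: 2/3 cup × 6 × 120 g/cup ÷ 1000 g/kg ≈ 0.5 kg

coconut milk: 127.0 oz; dried chickpeas: 28.2 oz; diced celery: 0.5 kg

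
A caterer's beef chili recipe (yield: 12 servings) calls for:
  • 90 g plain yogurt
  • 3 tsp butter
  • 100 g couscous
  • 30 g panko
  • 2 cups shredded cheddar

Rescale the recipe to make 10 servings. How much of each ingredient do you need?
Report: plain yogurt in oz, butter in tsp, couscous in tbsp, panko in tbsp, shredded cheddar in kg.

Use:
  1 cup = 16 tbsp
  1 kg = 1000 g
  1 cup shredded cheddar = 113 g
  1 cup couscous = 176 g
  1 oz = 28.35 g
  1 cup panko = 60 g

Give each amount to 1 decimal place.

Scaling factor: 10/12 = 5/6.
plain yogurt: 90 g × 5/6 ÷ 28.35 g/oz ≈ 2.6 oz
butter: 3 tsp × 5/6 = 2.5 tsp
couscous: 100 g × 5/6 ÷ 176 g/cup × 16 tbsp/cup ≈ 7.6 tbsp
panko: 30 g × 5/6 ÷ 60 g/cup × 16 tbsp/cup ≈ 6.7 tbsp
shredded cheddar: 2 cup × 5/6 × 113 g/cup ÷ 1000 g/kg ≈ 0.2 kg

plain yogurt: 2.6 oz; butter: 2.5 tsp; couscous: 7.6 tbsp; panko: 6.7 tbsp; shredded cheddar: 0.2 kg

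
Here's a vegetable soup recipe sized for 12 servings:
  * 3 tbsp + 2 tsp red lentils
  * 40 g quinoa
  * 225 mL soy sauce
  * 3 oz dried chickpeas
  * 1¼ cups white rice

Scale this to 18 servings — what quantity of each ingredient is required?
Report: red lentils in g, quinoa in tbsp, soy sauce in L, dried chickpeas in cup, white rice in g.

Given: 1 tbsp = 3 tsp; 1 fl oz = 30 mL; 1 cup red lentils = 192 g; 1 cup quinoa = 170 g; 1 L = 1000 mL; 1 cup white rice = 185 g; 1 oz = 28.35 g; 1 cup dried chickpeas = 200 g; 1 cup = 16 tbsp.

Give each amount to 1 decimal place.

Scaling factor: 18/12 = 3/2 = 1.5.
red lentils: (3 tbsp + 2 tsp = 11/3 tbsp) × 3/2 ÷ 16 tbsp/cup × 192 g/cup = 66.0 g
quinoa: 40 g × 3/2 ÷ 170 g/cup × 16 tbsp/cup ≈ 5.6 tbsp
soy sauce: 225 mL × 3/2 ÷ 1000 mL/L ≈ 0.3 L
dried chickpeas: 3 oz × 3/2 × 28.35 g/oz ÷ 200 g/cup ≈ 0.6 cup
white rice: 1.25 cup × 3/2 × 185 g/cup ≈ 346.9 g

red lentils: 66.0 g; quinoa: 5.6 tbsp; soy sauce: 0.3 L; dried chickpeas: 0.6 cup; white rice: 346.9 g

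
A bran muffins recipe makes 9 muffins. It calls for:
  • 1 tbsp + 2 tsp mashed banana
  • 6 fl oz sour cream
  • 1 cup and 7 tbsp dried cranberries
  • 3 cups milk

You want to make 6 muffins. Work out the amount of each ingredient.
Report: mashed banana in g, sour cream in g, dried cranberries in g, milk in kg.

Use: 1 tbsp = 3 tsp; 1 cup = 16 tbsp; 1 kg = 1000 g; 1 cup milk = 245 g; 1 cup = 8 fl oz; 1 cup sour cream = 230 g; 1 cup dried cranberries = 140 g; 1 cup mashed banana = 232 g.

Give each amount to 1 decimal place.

Scaling factor: 6/9 = 2/3.
mashed banana: (1 tbsp + 2 tsp = 5/3 tbsp) × 2/3 ÷ 16 tbsp/cup × 232 g/cup ≈ 16.1 g
sour cream: 6 fl oz × 2/3 ÷ 8 fl oz/cup × 230 g/cup = 115.0 g
dried cranberries: (1 cup + 7 tbsp = 1.4375 cup) × 2/3 × 140 g/cup ≈ 134.2 g
milk: 3 cup × 2/3 × 245 g/cup ÷ 1000 g/kg ≈ 0.5 kg

mashed banana: 16.1 g; sour cream: 115.0 g; dried cranberries: 134.2 g; milk: 0.5 kg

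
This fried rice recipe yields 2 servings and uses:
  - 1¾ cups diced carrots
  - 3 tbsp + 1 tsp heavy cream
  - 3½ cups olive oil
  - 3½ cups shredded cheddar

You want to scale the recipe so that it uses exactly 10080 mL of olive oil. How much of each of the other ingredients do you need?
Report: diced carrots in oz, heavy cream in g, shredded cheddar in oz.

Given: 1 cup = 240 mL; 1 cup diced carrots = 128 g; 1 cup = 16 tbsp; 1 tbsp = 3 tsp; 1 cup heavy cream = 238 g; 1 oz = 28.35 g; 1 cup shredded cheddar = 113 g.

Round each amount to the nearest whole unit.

diced carrots: 95 oz; heavy cream: 595 g; shredded cheddar: 167 oz

The original recipe has 840 mL of olive oil, so the scaling factor is 10080 ÷ 840 = 12.
diced carrots: 1.75 cup × 12 × 128 g/cup ÷ 28.35 g/oz ≈ 95 oz
heavy cream: (3 tbsp + 1 tsp = 10/3 tbsp) × 12 ÷ 16 tbsp/cup × 238 g/cup = 595 g
shredded cheddar: 3.5 cup × 12 × 113 g/cup ÷ 28.35 g/oz ≈ 167 oz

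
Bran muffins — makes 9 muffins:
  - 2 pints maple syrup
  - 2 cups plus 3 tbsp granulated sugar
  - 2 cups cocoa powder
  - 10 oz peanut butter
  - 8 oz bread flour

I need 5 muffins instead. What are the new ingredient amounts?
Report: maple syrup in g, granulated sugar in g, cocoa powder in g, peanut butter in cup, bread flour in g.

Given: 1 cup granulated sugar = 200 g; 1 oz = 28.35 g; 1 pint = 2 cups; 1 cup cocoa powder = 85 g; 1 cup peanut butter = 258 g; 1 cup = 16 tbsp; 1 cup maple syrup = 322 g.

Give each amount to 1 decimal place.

maple syrup: 715.6 g; granulated sugar: 243.1 g; cocoa powder: 94.4 g; peanut butter: 0.6 cup; bread flour: 126.0 g

Scaling factor: 5/9.
maple syrup: 2 pint × 5/9 × 2 cup/pint × 322 g/cup ≈ 715.6 g
granulated sugar: (2 cup + 3 tbsp = 2.1875 cup) × 5/9 × 200 g/cup ≈ 243.1 g
cocoa powder: 2 cup × 5/9 × 85 g/cup ≈ 94.4 g
peanut butter: 10 oz × 5/9 × 28.35 g/oz ÷ 258 g/cup ≈ 0.6 cup
bread flour: 8 oz × 5/9 × 28.35 g/oz = 126.0 g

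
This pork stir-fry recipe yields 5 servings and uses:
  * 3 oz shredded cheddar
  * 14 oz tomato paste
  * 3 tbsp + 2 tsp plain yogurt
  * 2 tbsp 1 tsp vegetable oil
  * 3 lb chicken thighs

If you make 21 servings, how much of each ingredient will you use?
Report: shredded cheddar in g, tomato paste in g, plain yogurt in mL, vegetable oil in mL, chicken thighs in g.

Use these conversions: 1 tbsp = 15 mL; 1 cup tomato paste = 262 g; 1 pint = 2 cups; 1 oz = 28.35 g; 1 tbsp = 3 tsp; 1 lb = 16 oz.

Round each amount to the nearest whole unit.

Scaling factor: 21/5 = 4.2.
shredded cheddar: 3 oz × 21/5 × 28.35 g/oz ≈ 357 g
tomato paste: 14 oz × 21/5 × 28.35 g/oz ≈ 1667 g
plain yogurt: (3 tbsp + 2 tsp = 11/3 tbsp) × 21/5 × 15 mL/tbsp = 231 mL
vegetable oil: (2 tbsp + 1 tsp = 7/3 tbsp) × 21/5 × 15 mL/tbsp = 147 mL
chicken thighs: 3 lb × 21/5 × 16 oz/lb × 28.35 g/oz ≈ 5715 g

shredded cheddar: 357 g; tomato paste: 1667 g; plain yogurt: 231 mL; vegetable oil: 147 mL; chicken thighs: 5715 g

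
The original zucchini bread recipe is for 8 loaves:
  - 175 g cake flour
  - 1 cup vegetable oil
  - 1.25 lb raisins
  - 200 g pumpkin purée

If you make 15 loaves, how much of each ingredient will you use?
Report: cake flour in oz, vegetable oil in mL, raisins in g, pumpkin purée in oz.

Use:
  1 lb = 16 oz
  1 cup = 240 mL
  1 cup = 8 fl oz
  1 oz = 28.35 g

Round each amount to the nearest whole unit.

cake flour: 12 oz; vegetable oil: 450 mL; raisins: 1063 g; pumpkin purée: 13 oz

Scaling factor: 15/8 = 1.875.
cake flour: 175 g × 15/8 ÷ 28.35 g/oz ≈ 12 oz
vegetable oil: 1 cup × 15/8 × 240 mL/cup = 450 mL
raisins: 1.25 lb × 15/8 × 16 oz/lb × 28.35 g/oz ≈ 1063 g
pumpkin purée: 200 g × 15/8 ÷ 28.35 g/oz ≈ 13 oz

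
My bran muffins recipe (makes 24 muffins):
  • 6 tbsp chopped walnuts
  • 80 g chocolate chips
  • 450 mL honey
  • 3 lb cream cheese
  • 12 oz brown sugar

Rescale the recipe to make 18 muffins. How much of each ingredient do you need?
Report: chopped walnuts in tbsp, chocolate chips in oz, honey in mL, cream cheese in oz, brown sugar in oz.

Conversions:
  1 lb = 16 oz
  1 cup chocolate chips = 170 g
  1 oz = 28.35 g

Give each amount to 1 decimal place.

Scaling factor: 18/24 = 3/4 = 0.75.
chopped walnuts: 6 tbsp × 3/4 = 4.5 tbsp
chocolate chips: 80 g × 3/4 ÷ 28.35 g/oz ≈ 2.1 oz
honey: 450 mL × 3/4 = 337.5 mL
cream cheese: 3 lb × 3/4 × 16 oz/lb = 36.0 oz
brown sugar: 12 oz × 3/4 = 9.0 oz

chopped walnuts: 4.5 tbsp; chocolate chips: 2.1 oz; honey: 337.5 mL; cream cheese: 36.0 oz; brown sugar: 9.0 oz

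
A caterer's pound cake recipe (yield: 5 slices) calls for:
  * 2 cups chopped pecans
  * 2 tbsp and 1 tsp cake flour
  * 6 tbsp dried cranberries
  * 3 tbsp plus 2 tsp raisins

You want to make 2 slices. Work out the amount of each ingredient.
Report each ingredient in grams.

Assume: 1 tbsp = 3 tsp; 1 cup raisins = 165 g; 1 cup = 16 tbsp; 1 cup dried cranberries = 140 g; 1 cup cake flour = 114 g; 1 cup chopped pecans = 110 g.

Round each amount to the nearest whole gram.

Scaling factor: 2/5 = 0.4.
chopped pecans: 2 cup × 2/5 × 110 g/cup = 88 g
cake flour: (2 tbsp + 1 tsp = 7/3 tbsp) × 2/5 ÷ 16 tbsp/cup × 114 g/cup ≈ 7 g
dried cranberries: 6 tbsp × 2/5 ÷ 16 tbsp/cup × 140 g/cup = 21 g
raisins: (3 tbsp + 2 tsp = 11/3 tbsp) × 2/5 ÷ 16 tbsp/cup × 165 g/cup ≈ 15 g

chopped pecans: 88 g; cake flour: 7 g; dried cranberries: 21 g; raisins: 15 g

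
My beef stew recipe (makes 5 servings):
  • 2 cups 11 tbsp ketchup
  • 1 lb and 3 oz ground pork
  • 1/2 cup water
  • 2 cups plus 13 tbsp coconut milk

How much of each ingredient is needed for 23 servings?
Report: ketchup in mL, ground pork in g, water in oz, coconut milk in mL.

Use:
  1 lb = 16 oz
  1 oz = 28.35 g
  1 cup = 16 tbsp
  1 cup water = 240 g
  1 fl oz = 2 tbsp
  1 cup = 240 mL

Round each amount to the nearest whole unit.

Scaling factor: 23/5 = 4.6.
ketchup: (2 cup + 11 tbsp = 2.6875 cup) × 23/5 × 240 mL/cup = 2967 mL
ground pork: (1 lb + 3 oz = 1.1875 lb) × 23/5 × 16 oz/lb × 28.35 g/oz ≈ 2478 g
water: 0.5 cup × 23/5 × 240 g/cup ÷ 28.35 g/oz ≈ 19 oz
coconut milk: (2 cup + 13 tbsp = 2.8125 cup) × 23/5 × 240 mL/cup = 3105 mL

ketchup: 2967 mL; ground pork: 2478 g; water: 19 oz; coconut milk: 3105 mL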